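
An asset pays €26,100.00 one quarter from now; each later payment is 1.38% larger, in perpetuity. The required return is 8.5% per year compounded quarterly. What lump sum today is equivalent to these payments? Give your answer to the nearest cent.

€3,503,355.70

Periodic rate r = 0.085/4 per quarter.
Growing perpetuity (Gordon): PV = PMT₁ / (r − g) = 26,100 / (r − 0.0138) = €3,503,355.70.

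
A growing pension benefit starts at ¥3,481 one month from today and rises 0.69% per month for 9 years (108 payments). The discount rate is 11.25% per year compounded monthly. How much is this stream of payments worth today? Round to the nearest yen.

Periodic rate r = 0.1125/12 per month; n is counted in months.
Growing ordinary annuity: PV = PMT₁ × [1 − ((1+g)/(1+r))^n] / (r − g) = 3,481 × [1 − ((1+0.0069)/(1+r))^108] / (r − 0.0069) = ¥327,570.

¥327,570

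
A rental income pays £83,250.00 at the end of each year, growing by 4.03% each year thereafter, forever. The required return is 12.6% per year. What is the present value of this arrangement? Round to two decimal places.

£971,411.90

Periodic rate r = 0.126 per year.
Growing perpetuity (Gordon): PV = PMT₁ / (r − g) = 83,250 / (r − 0.0403) = £971,411.90.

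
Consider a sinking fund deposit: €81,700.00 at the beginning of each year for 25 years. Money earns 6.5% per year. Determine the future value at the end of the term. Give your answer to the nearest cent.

€5,123,846.36

This is an annuity due: 25 deposits of €81,700.00 at the beginning of each year.
Periodic rate r = 0.065 per year.
FV = PMT × [((1+r)^n − 1)/r] × (1+r) = 81,700 × [(1+r)^25 − 1] / r × (1+r) = €5,123,846.36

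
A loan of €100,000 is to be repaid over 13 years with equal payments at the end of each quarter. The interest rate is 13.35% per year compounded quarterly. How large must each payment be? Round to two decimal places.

€4,076.98

Level ordinary annuity; solve PV = PMT × [(1 − (1+r)^−n)/r] for PMT.
Periodic rate r = 0.1335/4 per quarter; n is counted in quarters.
With n = 52: PMT = 100,000 / ([(1 − (1+r)^−n)/r]) = €4,076.98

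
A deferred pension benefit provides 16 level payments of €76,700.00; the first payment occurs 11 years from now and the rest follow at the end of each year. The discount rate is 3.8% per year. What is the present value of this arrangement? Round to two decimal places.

Ordinary annuity of 16 payments, first payment at period 11.
Periodic rate r = 0.038 per year.
The ordinary-annuity PV formula values the stream one period before the first payment (period 10); discount that back 10 periods:
PV₀ = 76,700 × [1 − (1+r)^−16] / r × (1+r)^−10 = €624,688.89

€624,688.89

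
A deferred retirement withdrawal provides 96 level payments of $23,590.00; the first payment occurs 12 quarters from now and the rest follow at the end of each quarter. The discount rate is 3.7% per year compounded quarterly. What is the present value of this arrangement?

$1,352,442.80

Ordinary annuity of 96 payments, first payment at period 12.
Periodic rate r = 0.037/4 per quarter; n is counted in quarters.
The ordinary-annuity PV formula values the stream one period before the first payment (period 11); discount that back 11 periods:
PV₀ = 23,590 × [1 − (1+r)^−96] / r × (1+r)^−11 = $1,352,442.80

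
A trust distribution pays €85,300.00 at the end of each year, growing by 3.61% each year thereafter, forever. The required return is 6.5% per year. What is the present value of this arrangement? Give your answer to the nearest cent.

€2,951,557.09

Periodic rate r = 0.065 per year.
Growing perpetuity (Gordon): PV = PMT₁ / (r − g) = 85,300 / (r − 0.0361) = €2,951,557.09.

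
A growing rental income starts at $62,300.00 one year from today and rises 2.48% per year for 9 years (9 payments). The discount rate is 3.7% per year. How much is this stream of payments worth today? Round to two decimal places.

$515,936.16

Periodic rate r = 0.037 per year.
Growing ordinary annuity: PV = PMT₁ × [1 − ((1+g)/(1+r))^n] / (r − g) = 62,300 × [1 − ((1+0.0248)/(1+r))^9] / (r − 0.0248) = $515,936.16.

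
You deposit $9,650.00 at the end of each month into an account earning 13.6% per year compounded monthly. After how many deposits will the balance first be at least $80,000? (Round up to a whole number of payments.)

8 payments

Periodic rate r = 0.136/12 per month; n is counted in months.
Ordinary annuity FV: 80,000 = 9,650 × [((1+r)^n − 1)/r].
(1+r)^n = 1 + 80,000 × r / 9,650, so n = ln(1 + 80,000·r/9,650) / ln(1+r) = 7.97.
Round up to a whole number of payments: n = 8.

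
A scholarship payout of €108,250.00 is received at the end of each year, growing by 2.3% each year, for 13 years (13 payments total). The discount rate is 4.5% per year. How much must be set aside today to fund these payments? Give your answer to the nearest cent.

Periodic rate r = 0.045 per year.
Growing ordinary annuity: PV = PMT₁ × [1 − ((1+g)/(1+r))^n] / (r − g) = 108,250 × [1 − ((1+0.023)/(1+r))^13] / (r − 0.023) = €1,189,012.62.

€1,189,012.62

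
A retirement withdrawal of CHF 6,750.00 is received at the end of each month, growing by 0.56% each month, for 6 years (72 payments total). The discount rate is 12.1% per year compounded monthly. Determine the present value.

CHF 412,619.33

Periodic rate r = 0.121/12 per month; n is counted in months.
Growing ordinary annuity: PV = PMT₁ × [1 − ((1+g)/(1+r))^n] / (r − g) = 6,750 × [1 − ((1+0.0056)/(1+r))^72] / (r − 0.0056) = CHF 412,619.33.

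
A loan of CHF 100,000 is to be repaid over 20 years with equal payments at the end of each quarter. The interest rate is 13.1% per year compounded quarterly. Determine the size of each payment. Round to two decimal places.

CHF 3,544.08

Level ordinary annuity; solve PV = PMT × [(1 − (1+r)^−n)/r] for PMT.
Periodic rate r = 0.131/4 per quarter; n is counted in quarters.
With n = 80: PMT = 100,000 / ([(1 − (1+r)^−n)/r]) = CHF 3,544.08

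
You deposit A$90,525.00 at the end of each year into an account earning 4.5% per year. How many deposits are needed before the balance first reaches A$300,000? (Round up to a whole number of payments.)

4 payments

Periodic rate r = 0.045 per year.
Ordinary annuity FV: 300,000 = 90,525 × [((1+r)^n − 1)/r].
(1+r)^n = 1 + 300,000 × r / 90,525, so n = ln(1 + 300,000·r/90,525) / ln(1+r) = 3.16.
Round up to a whole number of payments: n = 4.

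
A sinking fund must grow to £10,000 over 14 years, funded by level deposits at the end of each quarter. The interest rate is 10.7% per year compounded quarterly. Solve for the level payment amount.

£79.01

Level ordinary annuity; solve FV = PMT × [((1+r)^n − 1)/r] for PMT.
Periodic rate r = 0.107/4 per quarter; n is counted in quarters.
With n = 56: PMT = 10,000 / ([((1+r)^n − 1)/r]) = £79.01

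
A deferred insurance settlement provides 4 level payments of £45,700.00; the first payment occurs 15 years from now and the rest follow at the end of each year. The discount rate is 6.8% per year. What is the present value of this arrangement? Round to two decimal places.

£61,904.84

Ordinary annuity of 4 payments, first payment at period 15.
Periodic rate r = 0.068 per year.
The ordinary-annuity PV formula values the stream one period before the first payment (period 14); discount that back 14 periods:
PV₀ = 45,700 × [1 − (1+r)^−4] / r × (1+r)^−14 = £61,904.84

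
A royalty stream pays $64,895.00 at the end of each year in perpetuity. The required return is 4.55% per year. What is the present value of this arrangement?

$1,426,263.74

Periodic rate r = 0.0455 per year.
Level perpetuity: PV = PMT / r = 64,895 / (0.0455) = $1,426,263.74.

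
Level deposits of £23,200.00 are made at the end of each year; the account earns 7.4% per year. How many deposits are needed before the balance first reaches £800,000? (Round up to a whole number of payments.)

18 payments

Periodic rate r = 0.074 per year.
Ordinary annuity FV: 800,000 = 23,200 × [((1+r)^n − 1)/r].
(1+r)^n = 1 + 800,000 × r / 23,200, so n = ln(1 + 800,000·r/23,200) / ln(1+r) = 17.75.
Round up to a whole number of payments: n = 18.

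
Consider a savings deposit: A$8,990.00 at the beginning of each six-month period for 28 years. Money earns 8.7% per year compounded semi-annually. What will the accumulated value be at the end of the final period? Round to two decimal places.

This is an annuity due: 56 deposits of A$8,990.00 at the beginning of each six-month period.
Periodic rate r = 0.087/2 per half-year; n is counted in half-years.
FV = PMT × [((1+r)^n − 1)/r] × (1+r) = 8,990 × [(1+r)^56 − 1] / r × (1+r) = A$2,125,013.82

A$2,125,013.82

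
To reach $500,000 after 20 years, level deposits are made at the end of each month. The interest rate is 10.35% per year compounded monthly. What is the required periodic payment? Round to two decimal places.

$629.12

Level ordinary annuity; solve FV = PMT × [((1+r)^n − 1)/r] for PMT.
Periodic rate r = 0.1035/12 per month; n is counted in months.
With n = 240: PMT = 500,000 / ([((1+r)^n − 1)/r]) = $629.12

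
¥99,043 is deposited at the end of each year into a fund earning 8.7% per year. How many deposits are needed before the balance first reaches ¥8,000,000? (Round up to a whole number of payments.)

25 payments

Periodic rate r = 0.087 per year.
Ordinary annuity FV: 8,000,000 = 99,043 × [((1+r)^n − 1)/r].
(1+r)^n = 1 + 8,000,000 × r / 99,043, so n = ln(1 + 8,000,000·r/99,043) / ln(1+r) = 24.97.
Round up to a whole number of payments: n = 25.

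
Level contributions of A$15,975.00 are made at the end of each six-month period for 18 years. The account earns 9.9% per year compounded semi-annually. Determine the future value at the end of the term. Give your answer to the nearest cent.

A$1,514,672.31

This is an ordinary annuity: 36 deposits of A$15,975.00 at the end of each six-month period.
Periodic rate r = 0.099/2 per half-year; n is counted in half-years.
FV = PMT × [((1+r)^n − 1)/r] = 15,975 × [(1+r)^36 − 1] / r = A$1,514,672.31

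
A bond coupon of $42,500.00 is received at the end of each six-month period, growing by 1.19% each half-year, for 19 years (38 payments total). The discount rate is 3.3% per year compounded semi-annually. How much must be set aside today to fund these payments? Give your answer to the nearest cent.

Periodic rate r = 0.033/2 per half-year; n is counted in half-years.
Growing ordinary annuity: PV = PMT₁ × [1 − ((1+g)/(1+r))^n] / (r − g) = 42,500 × [1 − ((1+0.0119)/(1+r))^38] / (r − 0.0119) = $1,462,719.72.

$1,462,719.72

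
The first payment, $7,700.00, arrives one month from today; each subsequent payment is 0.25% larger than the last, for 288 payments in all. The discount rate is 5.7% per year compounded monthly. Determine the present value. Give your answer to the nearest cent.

Periodic rate r = 0.057/12 per month; n is counted in months.
Growing ordinary annuity: PV = PMT₁ × [1 − ((1+g)/(1+r))^n] / (r − g) = 7,700 × [1 − ((1+0.0025)/(1+r))^288] / (r − 0.0025) = $1,627,894.62.

$1,627,894.62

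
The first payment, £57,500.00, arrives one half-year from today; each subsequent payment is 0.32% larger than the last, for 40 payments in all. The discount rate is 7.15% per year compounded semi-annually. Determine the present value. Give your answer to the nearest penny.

£1,273,997.32

Periodic rate r = 0.0715/2 per half-year; n is counted in half-years.
Growing ordinary annuity: PV = PMT₁ × [1 − ((1+g)/(1+r))^n] / (r − g) = 57,500 × [1 − ((1+0.0032)/(1+r))^40] / (r − 0.0032) = £1,273,997.32.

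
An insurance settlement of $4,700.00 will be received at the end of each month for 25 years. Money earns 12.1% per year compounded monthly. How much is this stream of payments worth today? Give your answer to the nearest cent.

This is an ordinary annuity: 300 payments of $4,700.00 at the end of each month.
Periodic rate r = 0.121/12 per month; n is counted in months.
PV = PMT × [(1 − (1+r)^−n)/r] = 4,700 × [1 − (1+r)^−300] / r = $443,136.65

$443,136.65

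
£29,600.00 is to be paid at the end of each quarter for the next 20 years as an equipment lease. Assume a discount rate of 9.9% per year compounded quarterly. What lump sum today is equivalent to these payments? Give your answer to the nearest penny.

£1,026,805.57

This is an ordinary annuity: 80 payments of £29,600.00 at the end of each quarter.
Periodic rate r = 0.099/4 per quarter; n is counted in quarters.
PV = PMT × [(1 − (1+r)^−n)/r] = 29,600 × [1 − (1+r)^−80] / r = £1,026,805.57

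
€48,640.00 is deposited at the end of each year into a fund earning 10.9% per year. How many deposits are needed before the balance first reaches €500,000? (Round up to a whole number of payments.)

Periodic rate r = 0.109 per year.
Ordinary annuity FV: 500,000 = 48,640 × [((1+r)^n − 1)/r].
(1+r)^n = 1 + 500,000 × r / 48,640, so n = ln(1 + 500,000·r/48,640) / ln(1+r) = 7.27.
Round up to a whole number of payments: n = 8.

8 payments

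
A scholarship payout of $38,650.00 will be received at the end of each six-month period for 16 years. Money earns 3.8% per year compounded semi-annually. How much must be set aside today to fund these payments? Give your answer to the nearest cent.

This is an ordinary annuity: 32 payments of $38,650.00 at the end of each six-month period.
Periodic rate r = 0.038/2 per half-year; n is counted in half-years.
PV = PMT × [(1 − (1+r)^−n)/r] = 38,650 × [1 − (1+r)^−32] / r = $920,372.58

$920,372.58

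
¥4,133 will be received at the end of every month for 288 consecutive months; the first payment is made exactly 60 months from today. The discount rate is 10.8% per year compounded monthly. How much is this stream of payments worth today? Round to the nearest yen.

¥250,171

Ordinary annuity of 288 payments, first payment at period 60.
Periodic rate r = 0.108/12 per month; n is counted in months.
The ordinary-annuity PV formula values the stream one period before the first payment (period 59); discount that back 59 periods:
PV₀ = 4,133 × [1 − (1+r)^−288] / r × (1+r)^−59 = ¥250,171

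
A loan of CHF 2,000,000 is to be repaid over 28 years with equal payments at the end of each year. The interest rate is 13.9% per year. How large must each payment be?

Level ordinary annuity; solve PV = PMT × [(1 − (1+r)^−n)/r] for PMT.
Periodic rate r = 0.139 per year.
With n = 28: PMT = 2,000,000 / ([(1 − (1+r)^−n)/r]) = CHF 285,462.51

CHF 285,462.51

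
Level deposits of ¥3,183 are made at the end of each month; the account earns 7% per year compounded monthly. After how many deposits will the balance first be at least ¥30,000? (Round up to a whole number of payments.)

Periodic rate r = 0.07/12 per month; n is counted in months.
Ordinary annuity FV: 30,000 = 3,183 × [((1+r)^n − 1)/r].
(1+r)^n = 1 + 30,000 × r / 3,183, so n = ln(1 + 30,000·r/3,183) / ln(1+r) = 9.20.
Round up to a whole number of payments: n = 10.

10 payments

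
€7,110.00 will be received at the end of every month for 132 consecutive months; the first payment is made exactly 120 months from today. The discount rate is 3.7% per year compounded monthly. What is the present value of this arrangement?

Ordinary annuity of 132 payments, first payment at period 120.
Periodic rate r = 0.037/12 per month; n is counted in months.
The ordinary-annuity PV formula values the stream one period before the first payment (period 119); discount that back 119 periods:
PV₀ = 7,110 × [1 − (1+r)^−132] / r × (1+r)^−119 = €533,840.32

€533,840.32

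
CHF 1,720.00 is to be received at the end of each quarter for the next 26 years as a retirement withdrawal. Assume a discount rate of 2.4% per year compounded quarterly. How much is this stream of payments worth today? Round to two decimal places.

CHF 132,784.89

This is an ordinary annuity: 104 payments of CHF 1,720.00 at the end of each quarter.
Periodic rate r = 0.024/4 per quarter; n is counted in quarters.
PV = PMT × [(1 − (1+r)^−n)/r] = 1,720 × [1 − (1+r)^−104] / r = CHF 132,784.89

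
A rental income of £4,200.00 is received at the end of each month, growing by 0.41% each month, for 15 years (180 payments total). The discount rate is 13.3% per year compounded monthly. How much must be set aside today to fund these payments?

£428,693.41

Periodic rate r = 0.133/12 per month; n is counted in months.
Growing ordinary annuity: PV = PMT₁ × [1 − ((1+g)/(1+r))^n] / (r − g) = 4,200 × [1 − ((1+0.0041)/(1+r))^180] / (r − 0.0041) = £428,693.41.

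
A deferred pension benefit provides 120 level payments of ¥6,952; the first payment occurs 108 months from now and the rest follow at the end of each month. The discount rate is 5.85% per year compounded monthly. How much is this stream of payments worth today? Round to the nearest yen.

Ordinary annuity of 120 payments, first payment at period 108.
Periodic rate r = 0.0585/12 per month; n is counted in months.
The ordinary-annuity PV formula values the stream one period before the first payment (period 107); discount that back 107 periods:
PV₀ = 6,952 × [1 − (1+r)^−120] / r × (1+r)^−107 = ¥374,687

¥374,687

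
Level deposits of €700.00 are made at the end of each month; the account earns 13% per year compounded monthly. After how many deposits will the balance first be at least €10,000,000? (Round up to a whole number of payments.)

469 payments

Periodic rate r = 0.13/12 per month; n is counted in months.
Ordinary annuity FV: 10,000,000 = 700 × [((1+r)^n − 1)/r].
(1+r)^n = 1 + 10,000,000 × r / 700, so n = ln(1 + 10,000,000·r/700) / ln(1+r) = 468.52.
Round up to a whole number of payments: n = 469.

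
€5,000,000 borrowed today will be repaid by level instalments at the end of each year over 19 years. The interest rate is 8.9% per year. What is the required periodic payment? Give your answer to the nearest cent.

Level ordinary annuity; solve PV = PMT × [(1 − (1+r)^−n)/r] for PMT.
Periodic rate r = 0.089 per year.
With n = 19: PMT = 5,000,000 / ([(1 − (1+r)^−n)/r]) = €554,801.39

€554,801.39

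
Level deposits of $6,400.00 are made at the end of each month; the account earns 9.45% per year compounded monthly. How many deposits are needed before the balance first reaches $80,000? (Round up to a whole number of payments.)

Periodic rate r = 0.0945/12 per month; n is counted in months.
Ordinary annuity FV: 80,000 = 6,400 × [((1+r)^n − 1)/r].
(1+r)^n = 1 + 80,000 × r / 6,400, so n = ln(1 + 80,000·r/6,400) / ln(1+r) = 11.97.
Round up to a whole number of payments: n = 12.

12 payments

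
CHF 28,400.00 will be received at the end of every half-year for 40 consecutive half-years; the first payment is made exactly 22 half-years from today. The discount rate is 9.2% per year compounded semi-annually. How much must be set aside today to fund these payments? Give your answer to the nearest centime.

Ordinary annuity of 40 payments, first payment at period 22.
Periodic rate r = 0.092/2 per half-year; n is counted in half-years.
The ordinary-annuity PV formula values the stream one period before the first payment (period 21); discount that back 21 periods:
PV₀ = 28,400 × [1 − (1+r)^−40] / r × (1+r)^−21 = CHF 200,370.80

CHF 200,370.80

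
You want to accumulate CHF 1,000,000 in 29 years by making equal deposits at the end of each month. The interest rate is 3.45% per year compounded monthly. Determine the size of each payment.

Level ordinary annuity; solve FV = PMT × [((1+r)^n − 1)/r] for PMT.
Periodic rate r = 0.0345/12 per month; n is counted in months.
With n = 348: PMT = 1,000,000 / ([((1+r)^n − 1)/r]) = CHF 1,675.66

CHF 1,675.66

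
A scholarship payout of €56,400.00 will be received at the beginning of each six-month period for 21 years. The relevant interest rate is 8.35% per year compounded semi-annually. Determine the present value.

This is an annuity due: 42 payments of €56,400.00 at the beginning of each six-month period.
Periodic rate r = 0.0835/2 per half-year; n is counted in half-years.
PV = PMT × [(1 − (1+r)^−n)/r] × (1+r) = 56,400 × [1 − (1+r)^−42] / r × (1+r) = €1,154,764.85

€1,154,764.85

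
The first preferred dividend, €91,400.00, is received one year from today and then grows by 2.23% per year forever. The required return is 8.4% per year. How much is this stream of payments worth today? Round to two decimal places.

€1,481,361.43

Periodic rate r = 0.084 per year.
Growing perpetuity (Gordon): PV = PMT₁ / (r − g) = 91,400 / (r − 0.0223) = €1,481,361.43.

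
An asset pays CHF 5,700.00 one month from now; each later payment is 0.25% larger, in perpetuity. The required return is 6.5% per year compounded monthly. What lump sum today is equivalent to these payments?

CHF 1,954,285.71

Periodic rate r = 0.065/12 per month.
Growing perpetuity (Gordon): PV = PMT₁ / (r − g) = 5,700 / (r − 0.0025) = CHF 1,954,285.71.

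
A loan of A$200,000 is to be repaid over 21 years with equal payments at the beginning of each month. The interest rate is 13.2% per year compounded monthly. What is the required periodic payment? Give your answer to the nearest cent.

A$2,323.59

Level annuity due; solve PV = PMT × [(1 − (1+r)^−n)/r] × (1+r) for PMT.
Periodic rate r = 0.132/12 per month; n is counted in months.
With n = 252: PMT = 200,000 / ([(1 − (1+r)^−n)/r] × (1+r)) = A$2,323.59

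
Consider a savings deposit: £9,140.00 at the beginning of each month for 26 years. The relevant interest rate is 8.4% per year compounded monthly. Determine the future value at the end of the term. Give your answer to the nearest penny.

This is an annuity due: 312 deposits of £9,140.00 at the beginning of each month.
Periodic rate r = 0.084/12 per month; n is counted in months.
FV = PMT × [((1+r)^n − 1)/r] × (1+r) = 9,140 × [(1+r)^312 − 1] / r × (1+r) = £10,274,852.24

£10,274,852.24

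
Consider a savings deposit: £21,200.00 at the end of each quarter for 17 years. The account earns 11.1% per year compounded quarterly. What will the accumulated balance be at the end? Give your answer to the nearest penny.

This is an ordinary annuity: 68 deposits of £21,200.00 at the end of each quarter.
Periodic rate r = 0.111/4 per quarter; n is counted in quarters.
FV = PMT × [((1+r)^n − 1)/r] = 21,200 × [(1+r)^68 − 1] / r = £4,149,885.91

£4,149,885.91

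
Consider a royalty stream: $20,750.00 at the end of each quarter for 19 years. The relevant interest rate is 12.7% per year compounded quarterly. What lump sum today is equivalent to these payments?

$592,783.82

This is an ordinary annuity: 76 payments of $20,750.00 at the end of each quarter.
Periodic rate r = 0.127/4 per quarter; n is counted in quarters.
PV = PMT × [(1 − (1+r)^−n)/r] = 20,750 × [1 − (1+r)^−76] / r = $592,783.82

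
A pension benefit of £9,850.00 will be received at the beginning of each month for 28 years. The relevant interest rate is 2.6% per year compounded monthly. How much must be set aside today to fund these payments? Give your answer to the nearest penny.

This is an annuity due: 336 payments of £9,850.00 at the beginning of each month.
Periodic rate r = 0.026/12 per month; n is counted in months.
PV = PMT × [(1 − (1+r)^−n)/r] × (1+r) = 9,850 × [1 − (1+r)^−336] / r × (1+r) = £2,354,295.85

£2,354,295.85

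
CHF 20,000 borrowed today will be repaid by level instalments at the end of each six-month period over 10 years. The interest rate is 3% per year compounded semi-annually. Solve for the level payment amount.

CHF 1,164.91

Level ordinary annuity; solve PV = PMT × [(1 − (1+r)^−n)/r] for PMT.
Periodic rate r = 0.03/2 per half-year; n is counted in half-years.
With n = 20: PMT = 20,000 / ([(1 − (1+r)^−n)/r]) = CHF 1,164.91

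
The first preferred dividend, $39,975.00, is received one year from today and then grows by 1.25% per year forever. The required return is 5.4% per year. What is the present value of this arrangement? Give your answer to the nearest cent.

$963,253.01

Periodic rate r = 0.054 per year.
Growing perpetuity (Gordon): PV = PMT₁ / (r − g) = 39,975 / (r − 0.0125) = $963,253.01.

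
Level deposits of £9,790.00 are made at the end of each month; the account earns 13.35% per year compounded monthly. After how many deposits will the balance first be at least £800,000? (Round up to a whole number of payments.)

Periodic rate r = 0.1335/12 per month; n is counted in months.
Ordinary annuity FV: 800,000 = 9,790 × [((1+r)^n − 1)/r].
(1+r)^n = 1 + 800,000 × r / 9,790, so n = ln(1 + 800,000·r/9,790) / ln(1+r) = 58.45.
Round up to a whole number of payments: n = 59.

59 payments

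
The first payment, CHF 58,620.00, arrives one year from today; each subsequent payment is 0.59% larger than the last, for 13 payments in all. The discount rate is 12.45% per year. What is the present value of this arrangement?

Periodic rate r = 0.1245 per year.
Growing ordinary annuity: PV = PMT₁ × [1 − ((1+g)/(1+r))^n] / (r − g) = 58,620 × [1 − ((1+0.0059)/(1+r))^13] / (r − 0.0059) = CHF 378,201.61.

CHF 378,201.61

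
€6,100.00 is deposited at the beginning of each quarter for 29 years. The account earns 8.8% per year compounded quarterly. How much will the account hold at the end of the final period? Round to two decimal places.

€3,253,846.38

This is an annuity due: 116 deposits of €6,100.00 at the beginning of each quarter.
Periodic rate r = 0.088/4 per quarter; n is counted in quarters.
FV = PMT × [((1+r)^n − 1)/r] × (1+r) = 6,100 × [(1+r)^116 − 1] / r × (1+r) = €3,253,846.38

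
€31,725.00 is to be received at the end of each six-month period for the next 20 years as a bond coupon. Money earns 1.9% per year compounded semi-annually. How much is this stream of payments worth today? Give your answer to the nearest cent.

This is an ordinary annuity: 40 payments of €31,725.00 at the end of each six-month period.
Periodic rate r = 0.019/2 per half-year; n is counted in half-years.
PV = PMT × [(1 − (1+r)^−n)/r] = 31,725 × [1 − (1+r)^−40] / r = €1,051,636.61

€1,051,636.61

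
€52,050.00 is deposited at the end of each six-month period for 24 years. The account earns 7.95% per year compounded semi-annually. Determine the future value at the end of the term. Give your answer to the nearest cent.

This is an ordinary annuity: 48 deposits of €52,050.00 at the end of each six-month period.
Periodic rate r = 0.0795/2 per half-year; n is counted in half-years.
FV = PMT × [((1+r)^n − 1)/r] = 52,050 × [(1+r)^48 − 1] / r = €7,195,524.46

€7,195,524.46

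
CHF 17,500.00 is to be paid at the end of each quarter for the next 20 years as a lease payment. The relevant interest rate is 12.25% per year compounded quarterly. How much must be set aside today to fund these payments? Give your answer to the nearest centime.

CHF 520,271.21

This is an ordinary annuity: 80 payments of CHF 17,500.00 at the end of each quarter.
Periodic rate r = 0.1225/4 per quarter; n is counted in quarters.
PV = PMT × [(1 − (1+r)^−n)/r] = 17,500 × [1 − (1+r)^−80] / r = CHF 520,271.21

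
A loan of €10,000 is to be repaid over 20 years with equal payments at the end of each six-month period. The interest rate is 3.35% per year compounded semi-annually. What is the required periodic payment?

Level ordinary annuity; solve PV = PMT × [(1 − (1+r)^−n)/r] for PMT.
Periodic rate r = 0.0335/2 per half-year; n is counted in half-years.
With n = 40: PMT = 10,000 / ([(1 − (1+r)^−n)/r]) = €345.05

€345.05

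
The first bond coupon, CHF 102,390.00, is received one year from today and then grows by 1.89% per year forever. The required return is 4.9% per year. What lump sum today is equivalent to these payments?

Periodic rate r = 0.049 per year.
Growing perpetuity (Gordon): PV = PMT₁ / (r − g) = 102,390 / (r − 0.0189) = CHF 3,401,661.13.

CHF 3,401,661.13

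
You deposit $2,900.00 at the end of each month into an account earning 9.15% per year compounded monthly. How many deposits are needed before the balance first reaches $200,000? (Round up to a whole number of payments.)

56 payments

Periodic rate r = 0.0915/12 per month; n is counted in months.
Ordinary annuity FV: 200,000 = 2,900 × [((1+r)^n − 1)/r].
(1+r)^n = 1 + 200,000 × r / 2,900, so n = ln(1 + 200,000·r/2,900) / ln(1+r) = 55.63.
Round up to a whole number of payments: n = 56.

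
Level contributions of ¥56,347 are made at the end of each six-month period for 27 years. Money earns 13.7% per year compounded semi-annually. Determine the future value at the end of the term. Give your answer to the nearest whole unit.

¥28,621,948

This is an ordinary annuity: 54 deposits of ¥56,347 at the end of each six-month period.
Periodic rate r = 0.137/2 per half-year; n is counted in half-years.
FV = PMT × [((1+r)^n − 1)/r] = 56,347 × [(1+r)^54 − 1] / r = ¥28,621,948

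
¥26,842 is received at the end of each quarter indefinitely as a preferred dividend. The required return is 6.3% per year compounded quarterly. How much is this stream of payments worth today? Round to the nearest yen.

¥1,704,254

Periodic rate r = 0.063/4 per quarter.
Level perpetuity: PV = PMT / r = 26,842 / (0.063/4) = ¥1,704,254.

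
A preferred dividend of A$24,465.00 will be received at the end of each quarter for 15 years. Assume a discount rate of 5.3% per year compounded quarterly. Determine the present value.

A$1,008,244.16

This is an ordinary annuity: 60 payments of A$24,465.00 at the end of each quarter.
Periodic rate r = 0.053/4 per quarter; n is counted in quarters.
PV = PMT × [(1 − (1+r)^−n)/r] = 24,465 × [1 − (1+r)^−60] / r = A$1,008,244.16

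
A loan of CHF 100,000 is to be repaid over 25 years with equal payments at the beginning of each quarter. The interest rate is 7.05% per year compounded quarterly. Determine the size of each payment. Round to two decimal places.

Level annuity due; solve PV = PMT × [(1 − (1+r)^−n)/r] × (1+r) for PMT.
Periodic rate r = 0.0705/4 per quarter; n is counted in quarters.
With n = 100: PMT = 100,000 / ([(1 − (1+r)^−n)/r] × (1+r)) = CHF 2,097.51

CHF 2,097.51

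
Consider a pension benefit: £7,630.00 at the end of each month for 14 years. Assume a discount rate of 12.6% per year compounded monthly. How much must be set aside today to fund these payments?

This is an ordinary annuity: 168 payments of £7,630.00 at the end of each month.
Periodic rate r = 0.126/12 per month; n is counted in months.
PV = PMT × [(1 − (1+r)^−n)/r] = 7,630 × [1 − (1+r)^−168] / r = £600,996.02

£600,996.02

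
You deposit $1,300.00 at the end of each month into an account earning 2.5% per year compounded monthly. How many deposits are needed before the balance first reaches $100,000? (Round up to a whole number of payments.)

Periodic rate r = 0.025/12 per month; n is counted in months.
Ordinary annuity FV: 100,000 = 1,300 × [((1+r)^n − 1)/r].
(1+r)^n = 1 + 100,000 × r / 1,300, so n = ln(1 + 100,000·r/1,300) / ln(1+r) = 71.42.
Round up to a whole number of payments: n = 72.

72 payments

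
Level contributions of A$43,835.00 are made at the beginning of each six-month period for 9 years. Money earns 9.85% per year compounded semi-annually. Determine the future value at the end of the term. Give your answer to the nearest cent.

A$1,284,899.93

This is an annuity due: 18 deposits of A$43,835.00 at the beginning of each six-month period.
Periodic rate r = 0.0985/2 per half-year; n is counted in half-years.
FV = PMT × [((1+r)^n − 1)/r] × (1+r) = 43,835 × [(1+r)^18 − 1] / r × (1+r) = A$1,284,899.93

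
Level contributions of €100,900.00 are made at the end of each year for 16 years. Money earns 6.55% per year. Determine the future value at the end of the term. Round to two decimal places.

This is an ordinary annuity: 16 deposits of €100,900.00 at the end of each year.
Periodic rate r = 0.0655 per year.
FV = PMT × [((1+r)^n − 1)/r] = 100,900 × [(1+r)^16 − 1] / r = €2,710,679.28

€2,710,679.28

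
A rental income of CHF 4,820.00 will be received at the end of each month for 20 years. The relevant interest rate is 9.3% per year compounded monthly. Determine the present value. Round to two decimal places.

This is an ordinary annuity: 240 payments of CHF 4,820.00 at the end of each month.
Periodic rate r = 0.093/12 per month; n is counted in months.
PV = PMT × [(1 − (1+r)^−n)/r] = 4,820 × [1 − (1+r)^−240] / r = CHF 524,420.42

CHF 524,420.42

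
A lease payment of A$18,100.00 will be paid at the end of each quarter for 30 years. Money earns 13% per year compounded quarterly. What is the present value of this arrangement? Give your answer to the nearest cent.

A$544,928.42

This is an ordinary annuity: 120 payments of A$18,100.00 at the end of each quarter.
Periodic rate r = 0.13/4 per quarter; n is counted in quarters.
PV = PMT × [(1 − (1+r)^−n)/r] = 18,100 × [1 − (1+r)^−120] / r = A$544,928.42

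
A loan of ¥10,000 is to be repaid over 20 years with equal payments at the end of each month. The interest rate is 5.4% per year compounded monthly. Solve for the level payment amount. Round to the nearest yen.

Level ordinary annuity; solve PV = PMT × [(1 − (1+r)^−n)/r] for PMT.
Periodic rate r = 0.054/12 per month; n is counted in months.
With n = 240: PMT = 10,000 / ([(1 − (1+r)^−n)/r]) = ¥68

¥68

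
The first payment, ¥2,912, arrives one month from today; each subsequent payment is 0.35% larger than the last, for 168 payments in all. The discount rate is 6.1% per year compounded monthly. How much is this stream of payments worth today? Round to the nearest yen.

Periodic rate r = 0.061/12 per month; n is counted in months.
Growing ordinary annuity: PV = PMT₁ × [1 − ((1+g)/(1+r))^n] / (r − g) = 2,912 × [1 − ((1+0.0035)/(1+r))^168] / (r − 0.0035) = ¥427,952.

¥427,952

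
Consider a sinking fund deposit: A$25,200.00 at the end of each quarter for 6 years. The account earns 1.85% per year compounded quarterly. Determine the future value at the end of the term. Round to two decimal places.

This is an ordinary annuity: 24 deposits of A$25,200.00 at the end of each quarter.
Periodic rate r = 0.0185/4 per quarter; n is counted in quarters.
FV = PMT × [((1+r)^n − 1)/r] = 25,200 × [(1+r)^24 − 1] / r = A$638,085.81

A$638,085.81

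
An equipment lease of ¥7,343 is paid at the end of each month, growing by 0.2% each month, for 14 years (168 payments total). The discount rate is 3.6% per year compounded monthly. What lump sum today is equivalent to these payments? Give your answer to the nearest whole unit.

¥1,132,966

Periodic rate r = 0.036/12 per month; n is counted in months.
Growing ordinary annuity: PV = PMT₁ × [1 − ((1+g)/(1+r))^n] / (r − g) = 7,343 × [1 − ((1+0.002)/(1+r))^168] / (r − 0.002) = ¥1,132,966.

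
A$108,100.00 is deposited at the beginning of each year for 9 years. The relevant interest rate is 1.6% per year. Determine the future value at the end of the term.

A$1,054,147.62

This is an annuity due: 9 deposits of A$108,100.00 at the beginning of each year.
Periodic rate r = 0.016 per year.
FV = PMT × [((1+r)^n − 1)/r] × (1+r) = 108,100 × [(1+r)^9 − 1] / r × (1+r) = A$1,054,147.62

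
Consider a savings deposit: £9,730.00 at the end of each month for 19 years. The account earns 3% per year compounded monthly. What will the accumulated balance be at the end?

£2,985,201.77

This is an ordinary annuity: 228 deposits of £9,730.00 at the end of each month.
Periodic rate r = 0.03/12 per month; n is counted in months.
FV = PMT × [((1+r)^n − 1)/r] = 9,730 × [(1+r)^228 − 1] / r = £2,985,201.77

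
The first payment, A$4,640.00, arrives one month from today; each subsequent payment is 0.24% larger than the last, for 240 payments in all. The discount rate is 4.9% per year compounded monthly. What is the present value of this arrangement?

A$913,713.84

Periodic rate r = 0.049/12 per month; n is counted in months.
Growing ordinary annuity: PV = PMT₁ × [1 − ((1+g)/(1+r))^n] / (r − g) = 4,640 × [1 − ((1+0.0024)/(1+r))^240] / (r − 0.0024) = A$913,713.84.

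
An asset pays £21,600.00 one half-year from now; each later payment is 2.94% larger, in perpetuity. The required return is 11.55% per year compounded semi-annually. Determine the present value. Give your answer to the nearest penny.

£761,904.76

Periodic rate r = 0.1155/2 per half-year.
Growing perpetuity (Gordon): PV = PMT₁ / (r − g) = 21,600 / (r − 0.0294) = £761,904.76.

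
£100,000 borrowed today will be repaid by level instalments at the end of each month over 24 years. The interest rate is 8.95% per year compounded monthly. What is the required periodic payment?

Level ordinary annuity; solve PV = PMT × [(1 − (1+r)^−n)/r] for PMT.
Periodic rate r = 0.0895/12 per month; n is counted in months.
With n = 288: PMT = 100,000 / ([(1 − (1+r)^−n)/r]) = £845.28

£845.28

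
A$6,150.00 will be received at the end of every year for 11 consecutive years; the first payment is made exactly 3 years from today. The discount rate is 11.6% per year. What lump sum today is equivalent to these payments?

A$29,839.88

Ordinary annuity of 11 payments, first payment at period 3.
Periodic rate r = 0.116 per year.
The ordinary-annuity PV formula values the stream one period before the first payment (period 2); discount that back 2 periods:
PV₀ = 6,150 × [1 − (1+r)^−11] / r × (1+r)^−2 = A$29,839.88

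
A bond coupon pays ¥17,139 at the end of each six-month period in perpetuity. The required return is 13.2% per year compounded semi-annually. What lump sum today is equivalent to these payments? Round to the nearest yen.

¥259,682

Periodic rate r = 0.132/2 per half-year.
Level perpetuity: PV = PMT / r = 17,139 / (0.132/2) = ¥259,682.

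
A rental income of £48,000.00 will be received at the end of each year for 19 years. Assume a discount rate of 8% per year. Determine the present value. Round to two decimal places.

This is an ordinary annuity: 19 payments of £48,000.00 at the end of each year.
Periodic rate r = 0.08 per year.
PV = PMT × [(1 − (1+r)^−n)/r] = 48,000 × [1 − (1+r)^−19] / r = £460,972.76

£460,972.76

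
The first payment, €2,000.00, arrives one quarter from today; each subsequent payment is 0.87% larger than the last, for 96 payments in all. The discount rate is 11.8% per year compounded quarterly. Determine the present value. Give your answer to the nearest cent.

Periodic rate r = 0.118/4 per quarter; n is counted in quarters.
Growing ordinary annuity: PV = PMT₁ × [1 − ((1+g)/(1+r))^n] / (r − g) = 2,000 × [1 − ((1+0.0087)/(1+r))^96] / (r − 0.0087) = €82,602.23.

€82,602.23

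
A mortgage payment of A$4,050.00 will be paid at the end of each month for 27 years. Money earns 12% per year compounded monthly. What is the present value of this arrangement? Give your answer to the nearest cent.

A$388,881.30

This is an ordinary annuity: 324 payments of A$4,050.00 at the end of each month.
Periodic rate r = 0.12/12 per month; n is counted in months.
PV = PMT × [(1 − (1+r)^−n)/r] = 4,050 × [1 − (1+r)^−324] / r = A$388,881.30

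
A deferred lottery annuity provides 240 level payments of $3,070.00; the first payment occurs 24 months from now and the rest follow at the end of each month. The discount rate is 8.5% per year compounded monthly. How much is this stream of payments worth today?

Ordinary annuity of 240 payments, first payment at period 24.
Periodic rate r = 0.085/12 per month; n is counted in months.
The ordinary-annuity PV formula values the stream one period before the first payment (period 23); discount that back 23 periods:
PV₀ = 3,070 × [1 − (1+r)^−240] / r × (1+r)^−23 = $300,747.97

$300,747.97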